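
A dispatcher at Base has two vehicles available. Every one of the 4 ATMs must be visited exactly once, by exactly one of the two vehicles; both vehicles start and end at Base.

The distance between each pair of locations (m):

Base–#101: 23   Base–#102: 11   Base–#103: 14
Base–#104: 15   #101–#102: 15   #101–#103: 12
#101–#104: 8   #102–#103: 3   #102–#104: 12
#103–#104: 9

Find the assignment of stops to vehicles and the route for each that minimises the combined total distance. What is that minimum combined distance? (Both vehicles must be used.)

There are 2^3 − 1 = 7 ways to divide the 4 stops into two non-empty groups. For each, the best each vehicle can do is its own shortest tour through its group:
  {#101} + {#102, #103, #104}: 46 + 38 = 84
  {#102} + {#101, #103, #104}: 22 + 49 = 71
  {#101, #102} + {#103, #104}: 49 + 38 = 87
  {#103} + {#101, #102, #104}: 28 + 49 = 77
  {#101, #103} + {#102, #104}: 49 + 38 = 87
  {#102, #103} + {#101, #104}: 28 + 46 = 74
  … (7 splits in total)
Best: vehicle 1 Base → #102 → Base = 22; vehicle 2 Base → #103 → #101 → #104 → Base = 49; combined 71.

Minimum combined distance: 71 m.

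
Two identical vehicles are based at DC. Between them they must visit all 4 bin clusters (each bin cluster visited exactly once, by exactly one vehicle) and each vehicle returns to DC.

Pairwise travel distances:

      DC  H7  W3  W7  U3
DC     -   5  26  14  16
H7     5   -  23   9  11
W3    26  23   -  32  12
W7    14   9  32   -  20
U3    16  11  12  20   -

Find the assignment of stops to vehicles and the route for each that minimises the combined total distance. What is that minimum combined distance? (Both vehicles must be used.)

Try each way of splitting the stops between the two vehicles (each non-empty) and, for each split, find the best tour for each vehicle:
  {H7} + {W3, W7, U3}: 10 + 72 = 82
  {W3} + {H7, W7, U3}: 52 + 50 = 102
  {H7, W3} + {W7, U3}: 54 + 50 = 104
  {W7} + {H7, W3, U3}: 28 + 54 = 82
  {H7, W7} + {W3, U3}: 28 + 54 = 82
  {W3, W7} + {H7, U3}: 72 + 32 = 104
  … (7 splits in total)
Best: vehicle 1 DC → H7 → DC = 10; vehicle 2 DC → W3 → U3 → W7 → DC = 72; combined 82.

82 — the smallest possible combined total.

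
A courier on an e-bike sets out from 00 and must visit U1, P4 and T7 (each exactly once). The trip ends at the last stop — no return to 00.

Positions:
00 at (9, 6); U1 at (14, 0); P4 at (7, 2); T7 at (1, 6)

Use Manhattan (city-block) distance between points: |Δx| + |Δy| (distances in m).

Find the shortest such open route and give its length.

There are 3! = 6 possible orderings.
00 → U1 → P4 → T7: 11+9+10 = 30
00 → U1 → T7 → P4: 11+19+10 = 40
00 → P4 → U1 → T7: 6+9+19 = 34
00 → P4 → T7 → U1: 6+10+19 = 35
00 → T7 → U1 → P4: 8+19+9 = 36
00 → T7 → P4 → U1: 8+10+9 = 27
The minimum is 27.
One shortest path: 00 → T7 → P4 → U1.

Shortest open route: 27 m.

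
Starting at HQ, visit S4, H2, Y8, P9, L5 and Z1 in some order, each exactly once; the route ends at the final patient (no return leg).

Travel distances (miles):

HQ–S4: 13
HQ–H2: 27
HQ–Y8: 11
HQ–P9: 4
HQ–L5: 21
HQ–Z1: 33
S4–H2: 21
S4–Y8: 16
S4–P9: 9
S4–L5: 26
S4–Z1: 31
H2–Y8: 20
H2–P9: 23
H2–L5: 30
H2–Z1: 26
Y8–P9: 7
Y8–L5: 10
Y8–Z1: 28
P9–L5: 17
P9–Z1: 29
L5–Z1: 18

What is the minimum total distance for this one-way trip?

There are 6! = 720 possible orderings.
HQ→S4→H2→Y8→P9→L5→Z1: 13+21+20+7+17+18 = 96
HQ→S4→H2→Y8→P9→Z1→L5: 13+21+20+7+29+18 = 108
HQ→S4→H2→Y8→L5→P9→Z1: 13+21+20+10+17+29 = 110
HQ→S4→H2→Y8→L5→Z1→P9: 13+21+20+10+18+29 = 111
HQ→S4→H2→Y8→Z1→P9→L5: 13+21+20+28+29+17 = 128
HQ→S4→H2→Y8→Z1→L5→P9: 13+21+20+28+18+17 = 117
HQ→S4→H2→P9→Y8→L5→Z1: 13+21+23+7+10+18 = 92
HQ→S4→H2→P9→Y8→Z1→L5: 13+21+23+7+28+18 = 110
… (712 more)
HQ→P9→S4→H2→Y8→L5→Z1: 4+9+21+20+10+18 = 82  ← best
The minimum is 82.
One shortest path: HQ → P9 → S4 → H2 → Y8 → L5 → Z1.

Shortest open route: 82 miles.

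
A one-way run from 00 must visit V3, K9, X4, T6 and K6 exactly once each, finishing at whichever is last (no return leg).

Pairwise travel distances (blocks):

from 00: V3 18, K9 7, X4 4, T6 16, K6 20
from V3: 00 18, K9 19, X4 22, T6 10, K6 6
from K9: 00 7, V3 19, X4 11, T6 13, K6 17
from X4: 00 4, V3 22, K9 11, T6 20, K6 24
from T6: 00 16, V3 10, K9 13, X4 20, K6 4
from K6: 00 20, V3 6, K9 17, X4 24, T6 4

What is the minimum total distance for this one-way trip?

38 blocks — the minimum one-way total.

There are 5! = 120 possible orderings.
00 → V3 → K9 → X4 → T6 → K6: 18+19+11+20+4 = 72
00 → V3 → K9 → X4 → K6 → T6: 18+19+11+24+4 = 76
00 → V3 → K9 → T6 → X4 → K6: 18+19+13+20+24 = 94
00 → V3 → K9 → T6 → K6 → X4: 18+19+13+4+24 = 78
00 → V3 → K9 → K6 → X4 → T6: 18+19+17+24+20 = 98
00 → V3 → K9 → K6 → T6 → X4: 18+19+17+4+20 = 78
00 → V3 → X4 → K9 → T6 → K6: 18+22+11+13+4 = 68
00 → V3 → X4 → K9 → K6 → T6: 18+22+11+17+4 = 72
00 → V3 → X4 → T6 → K9 → K6: 18+22+20+13+17 = 90
00 → V3 → X4 → T6 → K6 → K9: 18+22+20+4+17 = 81
00 → V3 → X4 → K6 → K9 → T6: 18+22+24+17+13 = 94
00 → V3 → X4 → K6 → T6 → K9: 18+22+24+4+13 = 81
00 → V3 → T6 → K9 → X4 → K6: 18+10+13+11+24 = 76
00 → V3 → T6 → K9 → K6 → X4: 18+10+13+17+24 = 82
… (106 more)
00 → X4 → K9 → T6 → K6 → V3: 4+11+13+4+6 = 38  ← best
The minimum is 38.
One shortest path: 00 → X4 → K9 → T6 → K6 → V3.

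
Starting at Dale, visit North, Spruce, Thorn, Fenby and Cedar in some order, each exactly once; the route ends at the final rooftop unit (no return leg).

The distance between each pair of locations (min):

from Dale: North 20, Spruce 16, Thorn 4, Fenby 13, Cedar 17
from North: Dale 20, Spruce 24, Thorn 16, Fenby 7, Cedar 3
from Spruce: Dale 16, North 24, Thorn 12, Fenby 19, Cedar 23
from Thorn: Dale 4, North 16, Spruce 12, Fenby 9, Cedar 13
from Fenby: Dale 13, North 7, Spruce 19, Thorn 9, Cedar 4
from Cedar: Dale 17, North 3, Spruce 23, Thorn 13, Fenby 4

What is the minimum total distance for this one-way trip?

42 min — the minimum one-way total.

There are 5! = 120 possible orderings.
Dale - North - Spruce - Thorn - Fenby - Cedar: 20+24+12+9+4 = 69
Dale - North - Spruce - Thorn - Cedar - Fenby: 20+24+12+13+4 = 73
Dale - North - Spruce - Fenby - Thorn - Cedar: 20+24+19+9+13 = 85
Dale - North - Spruce - Fenby - Cedar - Thorn: 20+24+19+4+13 = 80
Dale - North - Spruce - Cedar - Thorn - Fenby: 20+24+23+13+9 = 89
Dale - North - Spruce - Cedar - Fenby - Thorn: 20+24+23+4+9 = 80
Dale - North - Thorn - Spruce - Fenby - Cedar: 20+16+12+19+4 = 71
Dale - North - Thorn - Spruce - Cedar - Fenby: 20+16+12+23+4 = 75
Dale - North - Thorn - Fenby - Spruce - Cedar: 20+16+9+19+23 = 87
Dale - North - Thorn - Fenby - Cedar - Spruce: 20+16+9+4+23 = 72
Dale - North - Thorn - Cedar - Spruce - Fenby: 20+16+13+23+19 = 91
Dale - North - Thorn - Cedar - Fenby - Spruce: 20+16+13+4+19 = 72
Dale - North - Fenby - Spruce - Thorn - Cedar: 20+7+19+12+13 = 71
Dale - North - Fenby - Spruce - Cedar - Thorn: 20+7+19+23+13 = 82
… (106 more)
Dale - Thorn - Spruce - Fenby - Cedar - North: 4+12+19+4+3 = 42  ← best
The minimum is 42.
One shortest path: Dale → Thorn → Spruce → Fenby → Cedar → North.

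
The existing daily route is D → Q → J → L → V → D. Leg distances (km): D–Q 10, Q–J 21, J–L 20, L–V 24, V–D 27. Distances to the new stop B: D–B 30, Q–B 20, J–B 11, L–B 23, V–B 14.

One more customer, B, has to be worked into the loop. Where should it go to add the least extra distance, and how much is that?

Insertion cost between consecutive stops i–j is d(i,B) + d(B,j) − d(i,j):
  between D and Q: 30 + 20 − 10 = 40
  between Q and J: 20 + 11 − 21 = 10
  between J and L: 11 + 23 − 20 = 14
  between L and V: 23 + 14 − 24 = 13
  between V and D: 14 + 30 − 27 = 17
Cheapest insertion is between Q and J, adding 10.
New total = 102 + 10 = 112.

Adding 10 km by placing B on the Q–J leg.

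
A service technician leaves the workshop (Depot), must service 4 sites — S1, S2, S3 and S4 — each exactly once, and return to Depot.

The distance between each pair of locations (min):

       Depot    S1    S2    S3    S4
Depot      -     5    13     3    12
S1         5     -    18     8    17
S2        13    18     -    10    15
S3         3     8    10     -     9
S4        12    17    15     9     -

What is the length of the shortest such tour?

Minimum total distance: 50 min.

There are 12 distinct closed tours to check (reversals are equivalent).
Depot→S1→S2→S3→S4→Depot: 5+18+10+9+12 = 54
Depot→S1→S2→S4→S3→Depot: 5+18+15+9+3 = 50
Depot→S1→S3→S2→S4→Depot: 5+8+10+15+12 = 50
Depot→S1→S3→S4→S2→Depot: 5+8+9+15+13 = 50
Depot→S1→S4→S2→S3→Depot: 5+17+15+10+3 = 50
Depot→S1→S4→S3→S2→Depot: 5+17+9+10+13 = 54
Depot→S2→S1→S3→S4→Depot: 13+18+8+9+12 = 60
Depot→S2→S1→S4→S3→Depot: 13+18+17+9+3 = 60
Depot→S2→S3→S1→S4→Depot: 13+10+8+17+12 = 60
Depot→S2→S4→S1→S3→Depot: 13+15+17+8+3 = 56
Depot→S3→S1→S2→S4→Depot: 3+8+18+15+12 = 56
Depot→S3→S2→S1→S4→Depot: 3+10+18+17+12 = 60
The minimum is 50.
One optimal route: Depot → S1 → S2 → S4 → S3 → Depot (or its reverse).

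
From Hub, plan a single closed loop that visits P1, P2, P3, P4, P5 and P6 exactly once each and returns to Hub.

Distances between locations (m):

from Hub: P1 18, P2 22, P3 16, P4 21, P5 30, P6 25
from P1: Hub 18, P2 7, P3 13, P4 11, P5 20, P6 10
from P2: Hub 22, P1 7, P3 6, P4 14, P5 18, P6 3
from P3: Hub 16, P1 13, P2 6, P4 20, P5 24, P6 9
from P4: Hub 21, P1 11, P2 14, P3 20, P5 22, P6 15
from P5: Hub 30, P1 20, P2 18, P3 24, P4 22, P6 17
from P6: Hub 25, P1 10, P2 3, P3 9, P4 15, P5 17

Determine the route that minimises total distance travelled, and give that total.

There are 360 distinct closed tours to check (reversals are equivalent).
Hub - P1 - P2 - P3 - P4 - P5 - P6 - Hub: 18+7+6+20+22+17+25 = 115
Hub - P1 - P2 - P3 - P4 - P6 - P5 - Hub: 18+7+6+20+15+17+30 = 113
Hub - P1 - P2 - P3 - P5 - P4 - P6 - Hub: 18+7+6+24+22+15+25 = 117
Hub - P1 - P2 - P3 - P5 - P6 - P4 - Hub: 18+7+6+24+17+15+21 = 108
Hub - P1 - P2 - P3 - P6 - P4 - P5 - Hub: 18+7+6+9+15+22+30 = 107
Hub - P1 - P2 - P3 - P6 - P5 - P4 - Hub: 18+7+6+9+17+22+21 = 100
Hub - P1 - P2 - P4 - P3 - P5 - P6 - Hub: 18+7+14+20+24+17+25 = 125
Hub - P1 - P2 - P4 - P3 - P6 - P5 - Hub: 18+7+14+20+9+17+30 = 115
… (352 more)
Hub - P1 - P4 - P5 - P6 - P2 - P3 - Hub: 18+11+22+17+3+6+16 = 93  ← best
The minimum is 93.
One optimal route: Hub → P1 → P4 → P5 → P6 → P2 → P3 → Hub (or its reverse).

93 m — the shortest possible round trip.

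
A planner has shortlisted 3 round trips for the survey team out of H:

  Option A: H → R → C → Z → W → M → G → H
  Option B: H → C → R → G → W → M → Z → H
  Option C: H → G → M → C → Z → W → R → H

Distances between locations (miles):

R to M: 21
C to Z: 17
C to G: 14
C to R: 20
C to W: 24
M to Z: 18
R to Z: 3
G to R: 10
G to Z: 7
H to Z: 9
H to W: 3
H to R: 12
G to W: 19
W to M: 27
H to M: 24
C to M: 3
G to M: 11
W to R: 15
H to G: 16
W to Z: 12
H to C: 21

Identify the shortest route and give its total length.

Option A: 12 + 20 + 17 + 12 + 27 + 11 + 16 = 115
Option B: 21 + 20 + 10 + 19 + 27 + 18 + 9 = 124
Option C: 16 + 11 + 3 + 17 + 12 + 15 + 12 = 86

86 miles — Option C is the shortest.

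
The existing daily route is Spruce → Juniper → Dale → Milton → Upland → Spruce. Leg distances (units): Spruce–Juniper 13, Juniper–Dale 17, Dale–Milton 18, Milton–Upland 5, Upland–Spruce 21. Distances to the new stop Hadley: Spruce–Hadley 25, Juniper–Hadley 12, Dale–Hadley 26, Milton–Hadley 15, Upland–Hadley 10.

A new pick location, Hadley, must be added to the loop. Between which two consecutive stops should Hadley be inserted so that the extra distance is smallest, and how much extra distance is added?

Insertion cost between consecutive stops i–j is d(i,Hadley) + d(Hadley,j) − d(i,j):
  between Spruce and Juniper: 25 + 12 − 13 = 24
  between Juniper and Dale: 12 + 26 − 17 = 21
  between Dale and Milton: 26 + 15 − 18 = 23
  between Milton and Upland: 15 + 10 − 5 = 20
  between Upland and Spruce: 10 + 25 − 21 = 14
Cheapest insertion is between Upland and Spruce, adding 14.
New total = 74 + 14 = 88.

+14 — insert Hadley between Upland and Spruce.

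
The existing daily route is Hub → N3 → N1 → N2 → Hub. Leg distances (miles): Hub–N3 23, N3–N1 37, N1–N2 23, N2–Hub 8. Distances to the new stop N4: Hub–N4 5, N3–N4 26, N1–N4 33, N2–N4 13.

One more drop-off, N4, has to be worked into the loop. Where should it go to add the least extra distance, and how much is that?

Adding 8 miles by placing N4 on the Hub–N3 leg.

Insertion cost between consecutive stops i–j is d(i,N4) + d(N4,j) − d(i,j):
  between Hub and N3: 5 + 26 − 23 = 8
  between N3 and N1: 26 + 33 − 37 = 22
  between N1 and N2: 33 + 13 − 23 = 23
  between N2 and Hub: 13 + 5 − 8 = 10
Cheapest insertion is between Hub and N3, adding 8.
New total = 91 + 8 = 99.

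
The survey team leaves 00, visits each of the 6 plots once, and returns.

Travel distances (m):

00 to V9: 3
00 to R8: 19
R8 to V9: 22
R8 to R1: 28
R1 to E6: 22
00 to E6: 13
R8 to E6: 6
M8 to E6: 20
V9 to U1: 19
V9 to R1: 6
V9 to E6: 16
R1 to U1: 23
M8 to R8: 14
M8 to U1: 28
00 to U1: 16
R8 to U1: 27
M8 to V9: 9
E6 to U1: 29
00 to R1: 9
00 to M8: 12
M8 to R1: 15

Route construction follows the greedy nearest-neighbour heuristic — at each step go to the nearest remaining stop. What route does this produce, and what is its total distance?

At 00 the remaining stops are V9 3, R1 9, M8 12, E6 13, U1 16, R8 19; go to V9.
At V9 the remaining stops are R1 6, M8 9, E6 16, U1 19, R8 22; go to R1.
At R1 the remaining stops are M8 15, E6 22, U1 23, R8 28; go to M8.
At M8 the remaining stops are R8 14, E6 20, U1 28; go to R8.
At R8 the remaining stops are E6 6, U1 27; go to E6.
At E6 the remaining stops are U1 29; go to U1.
Return U1→00: 16.
Total = 3 + 6 + 15 + 14 + 6 + 29 + 16 = 89.

Nearest-neighbour total = 89 m; route 00 → V9 → R1 → M8 → R8 → E6 → U1 → 00.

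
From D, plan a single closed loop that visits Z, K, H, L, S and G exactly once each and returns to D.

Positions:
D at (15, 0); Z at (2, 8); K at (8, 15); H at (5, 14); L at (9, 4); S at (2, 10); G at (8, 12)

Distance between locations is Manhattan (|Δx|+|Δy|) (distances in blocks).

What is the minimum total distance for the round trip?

Shortest round trip = 56 blocks.

There are 360 distinct closed tours to check (reversals are equivalent).
D→Z→K→H→L→S→G→D: 21+13+4+14+13+8+19 = 92
D→Z→K→H→L→G→S→D: 21+13+4+14+9+8+23 = 92
D→Z→K→H→S→L→G→D: 21+13+4+7+13+9+19 = 86
D→Z→K→H→S→G→L→D: 21+13+4+7+8+9+10 = 72
D→Z→K→H→G→L→S→D: 21+13+4+5+9+13+23 = 88
D→Z→K→H→G→S→L→D: 21+13+4+5+8+13+10 = 74
D→Z→K→L→H→S→G→D: 21+13+12+14+7+8+19 = 94
D→Z→K→L→H→G→S→D: 21+13+12+14+5+8+23 = 96
… (352 more)
D→Z→S→H→K→G→L→D: 21+2+7+4+3+9+10 = 56  ← best
The minimum is 56.
One optimal route: D → Z → S → H → K → G → L → D (or its reverse).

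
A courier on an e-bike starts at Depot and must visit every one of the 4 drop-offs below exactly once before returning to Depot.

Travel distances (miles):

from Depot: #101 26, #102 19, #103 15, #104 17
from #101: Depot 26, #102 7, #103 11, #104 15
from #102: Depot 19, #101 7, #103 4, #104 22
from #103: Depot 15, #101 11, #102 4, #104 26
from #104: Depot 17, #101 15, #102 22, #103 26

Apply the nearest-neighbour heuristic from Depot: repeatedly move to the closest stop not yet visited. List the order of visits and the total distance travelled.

Total distance 58 miles via the nearest-neighbour route Depot → #103 → #102 → #101 → #104 → Depot.

From Depot: distances to unvisited — #103=15, #104=17, #102=19, #101=26. Nearest is #103 (15).
From #103: distances to unvisited — #102=4, #101=11, #104=26. Nearest is #102 (4).
From #102: distances to unvisited — #101=7, #104=22. Nearest is #101 (7).
From #101: distances to unvisited — #104=15. Nearest is #104 (15).
Return #104→Depot: 17.
Total = 15 + 4 + 7 + 15 + 17 = 58.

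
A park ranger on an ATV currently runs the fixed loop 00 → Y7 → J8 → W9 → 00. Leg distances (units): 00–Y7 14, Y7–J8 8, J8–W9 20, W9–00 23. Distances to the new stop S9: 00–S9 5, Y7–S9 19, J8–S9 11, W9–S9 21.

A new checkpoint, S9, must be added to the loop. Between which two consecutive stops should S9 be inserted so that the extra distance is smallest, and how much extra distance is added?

+3 — insert S9 between W9 and 00.

Insertion cost between consecutive stops i–j is d(i,S9) + d(S9,j) − d(i,j):
  between 00 and Y7: 5 + 19 − 14 = 10
  between Y7 and J8: 19 + 11 − 8 = 22
  between J8 and W9: 11 + 21 − 20 = 12
  between W9 and 00: 21 + 5 − 23 = 3
Cheapest insertion is between W9 and 00, adding 3.
New total = 65 + 3 = 68.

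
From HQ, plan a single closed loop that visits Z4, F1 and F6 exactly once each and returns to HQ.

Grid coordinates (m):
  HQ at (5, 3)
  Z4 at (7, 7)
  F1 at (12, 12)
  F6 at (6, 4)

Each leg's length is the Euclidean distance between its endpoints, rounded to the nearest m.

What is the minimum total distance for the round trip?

Shortest round trip = 22 m.

With 3 stops there are 3!/2 = 3 distinct round trips (a route and its reverse cost the same).
HQ - Z4 - F1 - F6 - HQ: 4+7+10+1 = 22
HQ - Z4 - F6 - F1 - HQ: 4+3+10+11 = 28
HQ - F1 - Z4 - F6 - HQ: 11+7+3+1 = 22
The minimum is 22.
One optimal route: HQ → Z4 → F1 → F6 → HQ (or its reverse).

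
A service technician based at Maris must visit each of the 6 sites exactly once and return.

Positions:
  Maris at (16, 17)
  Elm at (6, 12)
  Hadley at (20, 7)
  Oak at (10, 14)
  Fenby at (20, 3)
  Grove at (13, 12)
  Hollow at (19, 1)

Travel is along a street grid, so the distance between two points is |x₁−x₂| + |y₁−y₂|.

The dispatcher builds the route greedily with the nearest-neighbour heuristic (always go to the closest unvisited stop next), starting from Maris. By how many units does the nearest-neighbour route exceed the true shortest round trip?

From Maris: Grove=8, Oak=9, Hadley=14, Elm=15, Fenby=18, Hollow=19 → choose Grove (8).
From Grove: Oak=5, Elm=7, Hadley=12, Fenby=16, Hollow=17 → choose Oak (5).
From Oak: Elm=6, Hadley=17, Fenby=21, Hollow=22 → choose Elm (6).
From Elm: Hadley=19, Fenby=23, Hollow=24 → choose Hadley (19).
From Hadley: Fenby=4, Hollow=7 → choose Fenby (4).
From Fenby: Hollow=3 → choose Hollow (3).
NN route Maris → Grove → Oak → Elm → Hadley → Fenby → Hollow → Maris costs 64.
Optimal: Maris → Hadley → Fenby → Hollow → Grove → Elm → Oak → Maris costs 60 (by enumerating all 360 distinct tours).
Excess = 64 − 60 = 4.

The nearest-neighbour route is 4 longer than optimal.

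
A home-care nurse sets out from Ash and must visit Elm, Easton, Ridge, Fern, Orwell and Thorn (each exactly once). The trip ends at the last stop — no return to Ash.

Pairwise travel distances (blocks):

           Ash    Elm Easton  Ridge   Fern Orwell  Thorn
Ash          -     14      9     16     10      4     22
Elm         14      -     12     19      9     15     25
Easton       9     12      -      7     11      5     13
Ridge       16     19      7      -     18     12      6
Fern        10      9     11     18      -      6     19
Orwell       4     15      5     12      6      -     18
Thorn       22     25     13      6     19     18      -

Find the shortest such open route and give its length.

Minimum one-way distance = 44 blocks.

There are 6! = 720 possible orderings.
Ash→Elm→Easton→Ridge→Fern→Orwell→Thorn: 14+12+7+18+6+18 = 75
Ash→Elm→Easton→Ridge→Fern→Thorn→Orwell: 14+12+7+18+19+18 = 88
Ash→Elm→Easton→Ridge→Orwell→Fern→Thorn: 14+12+7+12+6+19 = 70
Ash→Elm→Easton→Ridge→Orwell→Thorn→Fern: 14+12+7+12+18+19 = 82
Ash→Elm→Easton→Ridge→Thorn→Fern→Orwell: 14+12+7+6+19+6 = 64
Ash→Elm→Easton→Ridge→Thorn→Orwell→Fern: 14+12+7+6+18+6 = 63
Ash→Elm→Easton→Fern→Ridge→Orwell→Thorn: 14+12+11+18+12+18 = 85
Ash→Elm→Easton→Fern→Ridge→Thorn→Orwell: 14+12+11+18+6+18 = 79
… (712 more)
Ash→Orwell→Fern→Elm→Easton→Ridge→Thorn: 4+6+9+12+7+6 = 44  ← best
The minimum is 44.
One shortest path: Ash → Orwell → Fern → Elm → Easton → Ridge → Thorn.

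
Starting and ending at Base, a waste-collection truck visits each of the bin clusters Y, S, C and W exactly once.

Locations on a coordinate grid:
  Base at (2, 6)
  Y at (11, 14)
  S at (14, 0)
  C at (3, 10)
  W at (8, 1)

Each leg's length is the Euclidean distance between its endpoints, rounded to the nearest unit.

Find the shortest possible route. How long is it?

With 4 stops there are 4!/2 = 12 distinct round trips (a route and its reverse cost the same).
Base→Y→S→C→W→Base: 12+14+15+10+8 = 59
Base→Y→S→W→C→Base: 12+14+6+10+4 = 46
Base→Y→C→S→W→Base: 12+9+15+6+8 = 50
Base→Y→C→W→S→Base: 12+9+10+6+13 = 50
Base→Y→W→S→C→Base: 12+13+6+15+4 = 50
Base→Y→W→C→S→Base: 12+13+10+15+13 = 63
Base→S→Y→C→W→Base: 13+14+9+10+8 = 54
Base→S→Y→W→C→Base: 13+14+13+10+4 = 54
Base→S→C→Y→W→Base: 13+15+9+13+8 = 58
Base→S→W→Y→C→Base: 13+6+13+9+4 = 45
Base→C→Y→S→W→Base: 4+9+14+6+8 = 41
Base→C→S→Y→W→Base: 4+15+14+13+8 = 54
The minimum is 41.
One optimal route: Base → C → Y → S → W → Base (or its reverse).

Shortest round trip = 41.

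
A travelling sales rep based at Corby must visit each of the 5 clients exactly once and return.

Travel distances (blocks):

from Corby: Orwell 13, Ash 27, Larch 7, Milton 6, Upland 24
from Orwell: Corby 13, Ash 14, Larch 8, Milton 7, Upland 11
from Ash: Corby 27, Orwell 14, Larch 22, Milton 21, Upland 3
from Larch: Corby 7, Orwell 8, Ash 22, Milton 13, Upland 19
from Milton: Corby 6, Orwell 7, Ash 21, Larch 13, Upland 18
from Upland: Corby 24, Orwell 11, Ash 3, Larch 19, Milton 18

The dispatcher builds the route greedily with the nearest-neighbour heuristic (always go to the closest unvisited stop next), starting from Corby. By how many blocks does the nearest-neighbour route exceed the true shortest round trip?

Corby: Milton=6, Larch=7, Orwell=13, Upland=24, Ash=27 ⇒ Milton
Milton: Orwell=7, Larch=13, Upland=18, Ash=21 ⇒ Orwell
Orwell: Larch=8, Upland=11, Ash=14 ⇒ Larch
Larch: Upland=19, Ash=22 ⇒ Upland
Upland: Ash=3 ⇒ Ash
NN route Corby → Milton → Orwell → Larch → Upland → Ash → Corby costs 70.
Optimal: Corby → Larch → Orwell → Ash → Upland → Milton → Corby costs 56 (by enumerating all 60 distinct tours).
Excess = 70 − 56 = 14.

14 blocks longer than the optimal tour.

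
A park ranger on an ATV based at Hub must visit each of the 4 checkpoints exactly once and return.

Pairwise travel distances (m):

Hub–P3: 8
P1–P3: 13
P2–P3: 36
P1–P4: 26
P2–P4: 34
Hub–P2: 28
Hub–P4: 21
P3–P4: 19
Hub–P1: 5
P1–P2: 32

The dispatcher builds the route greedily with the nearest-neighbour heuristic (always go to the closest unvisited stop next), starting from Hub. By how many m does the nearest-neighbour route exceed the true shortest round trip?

Hub: P1=5, P3=8, P4=21, P2=28 ⇒ P1
P1: P3=13, P4=26, P2=32 ⇒ P3
P3: P4=19, P2=36 ⇒ P4
P4: P2=34 ⇒ P2
NN route Hub → P1 → P3 → P4 → P2 → Hub costs 99.
Optimal: Hub → P1 → P2 → P4 → P3 → Hub costs 98 (by enumerating all 12 distinct tours).
Excess = 99 − 98 = 1.

Excess over optimum: 1 m.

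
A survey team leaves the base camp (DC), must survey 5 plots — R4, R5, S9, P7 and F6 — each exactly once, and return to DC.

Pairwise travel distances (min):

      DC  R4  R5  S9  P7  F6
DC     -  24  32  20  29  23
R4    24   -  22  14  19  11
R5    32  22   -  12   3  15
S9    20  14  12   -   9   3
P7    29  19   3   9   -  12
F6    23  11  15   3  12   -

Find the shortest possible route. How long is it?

DC-R4-R5-S9-P7-F6-DC: 24+22+12+9+12+23 = 102
DC-R4-R5-S9-F6-P7-DC: 24+22+12+3+12+29 = 102
DC-R4-R5-P7-S9-F6-DC: 24+22+3+9+3+23 = 84
DC-R4-R5-P7-F6-S9-DC: 24+22+3+12+3+20 = 84
DC-R4-R5-F6-S9-P7-DC: 24+22+15+3+9+29 = 102
DC-R4-R5-F6-P7-S9-DC: 24+22+15+12+9+20 = 102
DC-R4-S9-R5-P7-F6-DC: 24+14+12+3+12+23 = 88
DC-R4-S9-R5-F6-P7-DC: 24+14+12+15+12+29 = 106
DC-R4-S9-P7-R5-F6-DC: 24+14+9+3+15+23 = 88
DC-R4-S9-P7-F6-R5-DC: 24+14+9+12+15+32 = 106
DC-R4-S9-F6-R5-P7-DC: 24+14+3+15+3+29 = 88
DC-R4-S9-F6-P7-R5-DC: 24+14+3+12+3+32 = 88
DC-R4-P7-R5-S9-F6-DC: 24+19+3+12+3+23 = 84
DC-R4-P7-R5-F6-S9-DC: 24+19+3+15+3+20 = 84
… (46 more)
DC-R4-F6-R5-P7-S9-DC: 24+11+15+3+9+20 = 82  ← best
The minimum is 82.
One optimal route: DC → R4 → F6 → R5 → P7 → S9 → DC (or its reverse).

Shortest round trip = 82 min.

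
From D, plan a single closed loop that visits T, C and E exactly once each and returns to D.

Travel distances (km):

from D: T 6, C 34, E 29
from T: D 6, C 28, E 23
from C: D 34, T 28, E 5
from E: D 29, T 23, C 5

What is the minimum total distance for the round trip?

With 3 stops there are 3!/2 = 3 distinct round trips (a route and its reverse cost the same).
D-T-C-E-D: 6+28+5+29 = 68
D-T-E-C-D: 6+23+5+34 = 68
D-C-T-E-D: 34+28+23+29 = 114
The minimum is 68.
One optimal route: D → T → C → E → D (or its reverse).

68 km — the shortest possible round trip.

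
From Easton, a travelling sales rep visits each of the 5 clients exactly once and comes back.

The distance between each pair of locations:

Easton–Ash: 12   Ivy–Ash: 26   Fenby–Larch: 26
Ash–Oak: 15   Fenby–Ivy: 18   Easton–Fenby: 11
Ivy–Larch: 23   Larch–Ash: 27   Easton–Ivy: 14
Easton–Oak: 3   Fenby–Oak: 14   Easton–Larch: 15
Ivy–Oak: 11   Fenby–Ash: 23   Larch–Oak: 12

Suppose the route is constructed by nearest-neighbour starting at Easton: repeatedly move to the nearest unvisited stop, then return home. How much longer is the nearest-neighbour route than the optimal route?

Easton: Oak=3, Fenby=11, Ash=12, Ivy=14, Larch=15 ⇒ Oak
Oak: Ivy=11, Larch=12, Fenby=14, Ash=15 ⇒ Ivy
Ivy: Fenby=18, Larch=23, Ash=26 ⇒ Fenby
Fenby: Ash=23, Larch=26 ⇒ Ash
Ash: Larch=27 ⇒ Larch
NN route Easton → Oak → Ivy → Fenby → Ash → Larch → Easton costs 97.
Optimal: Easton → Fenby → Ivy → Larch → Oak → Ash → Easton costs 91 (by enumerating all 60 distinct tours).
Excess = 97 − 91 = 6.

Excess over optimum: 6.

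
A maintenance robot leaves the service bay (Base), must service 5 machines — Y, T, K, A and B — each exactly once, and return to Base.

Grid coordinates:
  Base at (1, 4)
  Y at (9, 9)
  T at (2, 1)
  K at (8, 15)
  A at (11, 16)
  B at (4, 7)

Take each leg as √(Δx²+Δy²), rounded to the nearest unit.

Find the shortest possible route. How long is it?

Base→Y→T→K→A→B→Base: 9+11+15+3+11+4 = 53
Base→Y→T→K→B→A→Base: 9+11+15+9+11+16 = 71
Base→Y→T→A→K→B→Base: 9+11+17+3+9+4 = 53
Base→Y→T→A→B→K→Base: 9+11+17+11+9+13 = 70
Base→Y→T→B→K→A→Base: 9+11+6+9+3+16 = 54
Base→Y→T→B→A→K→Base: 9+11+6+11+3+13 = 53
Base→Y→K→T→A→B→Base: 9+6+15+17+11+4 = 62
Base→Y→K→T→B→A→Base: 9+6+15+6+11+16 = 63
Base→Y→K→A→T→B→Base: 9+6+3+17+6+4 = 45
Base→Y→K→A→B→T→Base: 9+6+3+11+6+3 = 38
Base→Y→K→B→T→A→Base: 9+6+9+6+17+16 = 63
Base→Y→K→B→A→T→Base: 9+6+9+11+17+3 = 55
Base→Y→A→T→K→B→Base: 9+7+17+15+9+4 = 61
Base→Y→A→T→B→K→Base: 9+7+17+6+9+13 = 61
… (46 more)
Base→Y→A→K→B→T→Base: 9+7+3+9+6+3 = 37  ← best
The minimum is 37.
One optimal route: Base → Y → A → K → B → T → Base (or its reverse).

Shortest round trip = 37.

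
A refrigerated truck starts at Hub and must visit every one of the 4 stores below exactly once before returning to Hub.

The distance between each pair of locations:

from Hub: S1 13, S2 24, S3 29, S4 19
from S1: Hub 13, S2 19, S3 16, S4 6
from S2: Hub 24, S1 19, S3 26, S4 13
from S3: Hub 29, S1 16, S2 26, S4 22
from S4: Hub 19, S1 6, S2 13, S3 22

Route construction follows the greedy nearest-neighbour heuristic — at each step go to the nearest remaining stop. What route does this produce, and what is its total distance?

Nearest-neighbour total = 87; route Hub → S1 → S4 → S2 → S3 → Hub.

At Hub the remaining stops are S1 13, S4 19, S2 24, S3 29; go to S1.
At S1 the remaining stops are S4 6, S3 16, S2 19; go to S4.
At S4 the remaining stops are S2 13, S3 22; go to S2.
At S2 the remaining stops are S3 26; go to S3.
Return S3→Hub: 29.
Total = 13 + 6 + 13 + 26 + 29 = 87.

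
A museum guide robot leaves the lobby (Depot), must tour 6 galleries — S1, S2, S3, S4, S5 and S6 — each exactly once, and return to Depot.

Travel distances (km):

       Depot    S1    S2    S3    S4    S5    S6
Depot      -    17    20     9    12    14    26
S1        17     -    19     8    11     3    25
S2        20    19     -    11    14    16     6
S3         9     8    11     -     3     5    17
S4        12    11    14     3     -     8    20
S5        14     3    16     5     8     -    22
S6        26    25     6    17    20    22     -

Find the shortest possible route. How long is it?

Shortest round trip = 74 km.

With 6 stops there are 6!/2 = 360 distinct round trips (a route and its reverse cost the same).
Depot - S1 - S2 - S3 - S4 - S5 - S6 - Depot: 17+19+11+3+8+22+26 = 106
Depot - S1 - S2 - S3 - S4 - S6 - S5 - Depot: 17+19+11+3+20+22+14 = 106
Depot - S1 - S2 - S3 - S5 - S4 - S6 - Depot: 17+19+11+5+8+20+26 = 106
Depot - S1 - S2 - S3 - S5 - S6 - S4 - Depot: 17+19+11+5+22+20+12 = 106
Depot - S1 - S2 - S3 - S6 - S4 - S5 - Depot: 17+19+11+17+20+8+14 = 106
Depot - S1 - S2 - S3 - S6 - S5 - S4 - Depot: 17+19+11+17+22+8+12 = 106
Depot - S1 - S2 - S4 - S3 - S5 - S6 - Depot: 17+19+14+3+5+22+26 = 106
Depot - S1 - S2 - S4 - S3 - S6 - S5 - Depot: 17+19+14+3+17+22+14 = 106
… (352 more)
Depot - S1 - S5 - S2 - S6 - S3 - S4 - Depot: 17+3+16+6+17+3+12 = 74  ← best
The minimum is 74.
One optimal route: Depot → S1 → S5 → S2 → S6 → S3 → S4 → Depot (or its reverse).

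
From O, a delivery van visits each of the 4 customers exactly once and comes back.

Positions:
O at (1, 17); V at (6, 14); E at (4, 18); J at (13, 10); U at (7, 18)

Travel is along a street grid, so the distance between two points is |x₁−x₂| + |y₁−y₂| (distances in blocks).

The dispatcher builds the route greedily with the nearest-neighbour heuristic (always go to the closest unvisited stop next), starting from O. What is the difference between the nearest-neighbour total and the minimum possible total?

O: E=4, U=7, V=8, J=19 ⇒ E
E: U=3, V=6, J=17 ⇒ U
U: V=5, J=14 ⇒ V
V: J=11 ⇒ J
NN route O → E → U → V → J → O costs 42.
Optimal: O → V → J → U → E → O costs 40 (by enumerating all 12 distinct tours).
Excess = 42 − 40 = 2.

2 blocks longer than the optimal tour.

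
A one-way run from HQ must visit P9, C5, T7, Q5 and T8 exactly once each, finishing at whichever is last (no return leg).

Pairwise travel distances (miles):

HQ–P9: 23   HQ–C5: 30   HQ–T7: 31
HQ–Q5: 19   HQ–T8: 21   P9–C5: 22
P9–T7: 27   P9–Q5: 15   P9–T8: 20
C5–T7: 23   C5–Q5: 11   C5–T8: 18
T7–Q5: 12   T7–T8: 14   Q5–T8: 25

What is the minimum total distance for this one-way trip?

Shortest open route: 80 miles.

There are 5! = 120 possible orderings.
HQ→P9→C5→T7→Q5→T8: 23+22+23+12+25 = 105
HQ→P9→C5→T7→T8→Q5: 23+22+23+14+25 = 107
HQ→P9→C5→Q5→T7→T8: 23+22+11+12+14 = 82
HQ→P9→C5→Q5→T8→T7: 23+22+11+25+14 = 95
HQ→P9→C5→T8→T7→Q5: 23+22+18+14+12 = 89
HQ→P9→C5→T8→Q5→T7: 23+22+18+25+12 = 100
HQ→P9→T7→C5→Q5→T8: 23+27+23+11+25 = 109
HQ→P9→T7→C5→T8→Q5: 23+27+23+18+25 = 116
HQ→P9→T7→Q5→C5→T8: 23+27+12+11+18 = 91
HQ→P9→T7→Q5→T8→C5: 23+27+12+25+18 = 105
HQ→P9→T7→T8→C5→Q5: 23+27+14+18+11 = 93
HQ→P9→T7→T8→Q5→C5: 23+27+14+25+11 = 100
HQ→P9→Q5→C5→T7→T8: 23+15+11+23+14 = 86
HQ→P9→Q5→C5→T8→T7: 23+15+11+18+14 = 81
… (106 more)
HQ→P9→T8→T7→Q5→C5: 23+20+14+12+11 = 80  ← best
The minimum is 80.
One shortest path: HQ → P9 → T8 → T7 → Q5 → C5.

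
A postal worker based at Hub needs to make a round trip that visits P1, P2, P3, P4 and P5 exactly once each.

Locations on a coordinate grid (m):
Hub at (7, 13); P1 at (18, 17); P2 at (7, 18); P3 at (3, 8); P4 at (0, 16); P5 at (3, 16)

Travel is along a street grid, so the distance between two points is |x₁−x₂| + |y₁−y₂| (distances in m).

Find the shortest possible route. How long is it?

Minimum total distance: 56 m.

There are 60 distinct closed tours to check (reversals are equivalent).
Hub→P1→P2→P3→P4→P5→Hub: 15+12+14+11+3+7 = 62
Hub→P1→P2→P3→P5→P4→Hub: 15+12+14+8+3+10 = 62
Hub→P1→P2→P4→P3→P5→Hub: 15+12+9+11+8+7 = 62
Hub→P1→P2→P4→P5→P3→Hub: 15+12+9+3+8+9 = 56
Hub→P1→P2→P5→P3→P4→Hub: 15+12+6+8+11+10 = 62
Hub→P1→P2→P5→P4→P3→Hub: 15+12+6+3+11+9 = 56
Hub→P1→P3→P2→P4→P5→Hub: 15+24+14+9+3+7 = 72
Hub→P1→P3→P2→P5→P4→Hub: 15+24+14+6+3+10 = 72
Hub→P1→P3→P4→P2→P5→Hub: 15+24+11+9+6+7 = 72
Hub→P1→P3→P4→P5→P2→Hub: 15+24+11+3+6+5 = 64
Hub→P1→P3→P5→P2→P4→Hub: 15+24+8+6+9+10 = 72
Hub→P1→P3→P5→P4→P2→Hub: 15+24+8+3+9+5 = 64
Hub→P1→P4→P2→P3→P5→Hub: 15+19+9+14+8+7 = 72
Hub→P1→P4→P2→P5→P3→Hub: 15+19+9+6+8+9 = 66
… (46 more)
The minimum is 56.
One optimal route: Hub → P1 → P2 → P4 → P5 → P3 → Hub (or its reverse).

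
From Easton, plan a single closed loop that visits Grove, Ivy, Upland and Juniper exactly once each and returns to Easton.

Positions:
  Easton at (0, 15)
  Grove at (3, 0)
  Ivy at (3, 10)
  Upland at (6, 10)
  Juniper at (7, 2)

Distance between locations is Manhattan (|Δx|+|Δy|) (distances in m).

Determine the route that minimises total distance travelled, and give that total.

Shortest round trip = 44 m.

Easton - Grove - Ivy - Upland - Juniper - Easton: 18+10+3+9+20 = 60
Easton - Grove - Ivy - Juniper - Upland - Easton: 18+10+12+9+11 = 60
Easton - Grove - Upland - Ivy - Juniper - Easton: 18+13+3+12+20 = 66
Easton - Grove - Upland - Juniper - Ivy - Easton: 18+13+9+12+8 = 60
Easton - Grove - Juniper - Ivy - Upland - Easton: 18+6+12+3+11 = 50
Easton - Grove - Juniper - Upland - Ivy - Easton: 18+6+9+3+8 = 44
Easton - Ivy - Grove - Upland - Juniper - Easton: 8+10+13+9+20 = 60
Easton - Ivy - Grove - Juniper - Upland - Easton: 8+10+6+9+11 = 44
Easton - Ivy - Upland - Grove - Juniper - Easton: 8+3+13+6+20 = 50
Easton - Ivy - Juniper - Grove - Upland - Easton: 8+12+6+13+11 = 50
Easton - Upland - Grove - Ivy - Juniper - Easton: 11+13+10+12+20 = 66
Easton - Upland - Ivy - Grove - Juniper - Easton: 11+3+10+6+20 = 50
The minimum is 44.
One optimal route: Easton → Grove → Juniper → Upland → Ivy → Easton (or its reverse).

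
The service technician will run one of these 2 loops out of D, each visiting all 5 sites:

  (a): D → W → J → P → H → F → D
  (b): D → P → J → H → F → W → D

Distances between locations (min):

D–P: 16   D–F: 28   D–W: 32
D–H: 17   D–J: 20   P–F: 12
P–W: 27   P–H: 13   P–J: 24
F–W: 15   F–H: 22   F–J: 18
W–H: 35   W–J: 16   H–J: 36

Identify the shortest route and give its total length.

Shortest is (a), total 135 min.

(a): 32 + 16 + 24 + 13 + 22 + 28 = 135
(b): 16 + 24 + 36 + 22 + 15 + 32 = 145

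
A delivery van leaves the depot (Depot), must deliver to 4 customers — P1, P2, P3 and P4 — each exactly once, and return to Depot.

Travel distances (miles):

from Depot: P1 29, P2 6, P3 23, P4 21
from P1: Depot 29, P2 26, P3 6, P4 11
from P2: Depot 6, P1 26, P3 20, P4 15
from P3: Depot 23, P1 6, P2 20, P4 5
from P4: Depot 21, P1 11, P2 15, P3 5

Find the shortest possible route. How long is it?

Shortest round trip = 61 miles.

Depot→P1→P2→P3→P4→Depot: 29+26+20+5+21 = 101
Depot→P1→P2→P4→P3→Depot: 29+26+15+5+23 = 98
Depot→P1→P3→P2→P4→Depot: 29+6+20+15+21 = 91
Depot→P1→P3→P4→P2→Depot: 29+6+5+15+6 = 61
Depot→P1→P4→P2→P3→Depot: 29+11+15+20+23 = 98
Depot→P1→P4→P3→P2→Depot: 29+11+5+20+6 = 71
Depot→P2→P1→P3→P4→Depot: 6+26+6+5+21 = 64
Depot→P2→P1→P4→P3→Depot: 6+26+11+5+23 = 71
Depot→P2→P3→P1→P4→Depot: 6+20+6+11+21 = 64
Depot→P2→P4→P1→P3→Depot: 6+15+11+6+23 = 61
Depot→P3→P1→P2→P4→Depot: 23+6+26+15+21 = 91
Depot→P3→P2→P1→P4→Depot: 23+20+26+11+21 = 101
The minimum is 61.
One optimal route: Depot → P1 → P3 → P4 → P2 → Depot (or its reverse).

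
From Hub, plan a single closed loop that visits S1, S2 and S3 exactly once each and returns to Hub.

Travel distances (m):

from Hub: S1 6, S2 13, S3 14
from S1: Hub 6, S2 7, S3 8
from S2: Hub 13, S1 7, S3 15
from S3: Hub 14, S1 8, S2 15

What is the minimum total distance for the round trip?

42 m — the shortest possible round trip.

Hub→S1→S2→S3→Hub: 6+7+15+14 = 42
Hub→S1→S3→S2→Hub: 6+8+15+13 = 42
Hub→S2→S1→S3→Hub: 13+7+8+14 = 42
The minimum is 42.
One optimal route: Hub → S1 → S2 → S3 → Hub (or its reverse).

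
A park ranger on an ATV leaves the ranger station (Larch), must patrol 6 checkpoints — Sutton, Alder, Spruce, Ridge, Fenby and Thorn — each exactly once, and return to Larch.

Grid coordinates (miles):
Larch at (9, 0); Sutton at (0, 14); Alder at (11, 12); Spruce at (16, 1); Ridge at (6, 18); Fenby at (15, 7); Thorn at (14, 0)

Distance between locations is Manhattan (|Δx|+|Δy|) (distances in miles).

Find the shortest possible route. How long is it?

Minimum total distance: 68 miles.

With 6 stops there are 6!/2 = 360 distinct round trips (a route and its reverse cost the same).
Larch → Sutton → Alder → Spruce → Ridge → Fenby → Thorn → Larch: 23+13+16+27+20+8+5 = 112
Larch → Sutton → Alder → Spruce → Ridge → Thorn → Fenby → Larch: 23+13+16+27+26+8+13 = 126
Larch → Sutton → Alder → Spruce → Fenby → Ridge → Thorn → Larch: 23+13+16+7+20+26+5 = 110
Larch → Sutton → Alder → Spruce → Fenby → Thorn → Ridge → Larch: 23+13+16+7+8+26+21 = 114
Larch → Sutton → Alder → Spruce → Thorn → Ridge → Fenby → Larch: 23+13+16+3+26+20+13 = 114
Larch → Sutton → Alder → Spruce → Thorn → Fenby → Ridge → Larch: 23+13+16+3+8+20+21 = 104
Larch → Sutton → Alder → Ridge → Spruce → Fenby → Thorn → Larch: 23+13+11+27+7+8+5 = 94
Larch → Sutton → Alder → Ridge → Spruce → Thorn → Fenby → Larch: 23+13+11+27+3+8+13 = 98
… (352 more)
Larch → Sutton → Ridge → Alder → Fenby → Spruce → Thorn → Larch: 23+10+11+9+7+3+5 = 68  ← best
The minimum is 68.
One optimal route: Larch → Sutton → Ridge → Alder → Fenby → Spruce → Thorn → Larch (or its reverse).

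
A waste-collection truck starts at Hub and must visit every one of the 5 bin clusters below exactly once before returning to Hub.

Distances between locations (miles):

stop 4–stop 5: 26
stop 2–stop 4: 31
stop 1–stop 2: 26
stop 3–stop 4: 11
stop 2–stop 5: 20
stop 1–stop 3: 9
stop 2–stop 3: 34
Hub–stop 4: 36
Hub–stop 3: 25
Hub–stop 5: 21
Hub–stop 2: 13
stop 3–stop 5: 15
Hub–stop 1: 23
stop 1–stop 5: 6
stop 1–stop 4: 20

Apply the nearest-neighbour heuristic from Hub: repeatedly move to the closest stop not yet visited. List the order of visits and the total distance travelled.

At Hub the remaining stops are stop 2 13, stop 5 21, stop 1 23, stop 3 25, stop 4 36; go to stop 2.
At stop 2 the remaining stops are stop 5 20, stop 1 26, stop 4 31, stop 3 34; go to stop 5.
At stop 5 the remaining stops are stop 1 6, stop 3 15, stop 4 26; go to stop 1.
At stop 1 the remaining stops are stop 3 9, stop 4 20; go to stop 3.
At stop 3 the remaining stops are stop 4 11; go to stop 4.
Return stop 4→Hub: 36.
Total = 13 + 20 + 6 + 9 + 11 + 36 = 95.

95 miles along Hub → stop 2 → stop 5 → stop 1 → stop 3 → stop 4 → Hub.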